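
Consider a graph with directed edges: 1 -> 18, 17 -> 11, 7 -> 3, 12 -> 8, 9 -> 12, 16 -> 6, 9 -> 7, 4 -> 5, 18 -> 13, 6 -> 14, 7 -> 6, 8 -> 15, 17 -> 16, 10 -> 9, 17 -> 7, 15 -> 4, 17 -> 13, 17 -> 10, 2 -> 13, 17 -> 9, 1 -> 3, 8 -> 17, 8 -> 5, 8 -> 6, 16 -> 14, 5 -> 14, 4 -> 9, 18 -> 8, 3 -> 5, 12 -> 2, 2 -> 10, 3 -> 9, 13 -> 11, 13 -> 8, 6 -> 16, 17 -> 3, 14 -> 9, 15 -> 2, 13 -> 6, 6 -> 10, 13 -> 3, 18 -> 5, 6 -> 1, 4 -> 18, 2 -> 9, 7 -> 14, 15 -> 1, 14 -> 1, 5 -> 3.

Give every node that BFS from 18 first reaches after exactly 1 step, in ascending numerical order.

Level 0: 18
Level 1: 5, 8, 13
Level 2: 3, 6, 11, 14, 15, 17
Level 3: 1, 2, 4, 7, 9, 10, 16
Level 4: 12

5, 8, 13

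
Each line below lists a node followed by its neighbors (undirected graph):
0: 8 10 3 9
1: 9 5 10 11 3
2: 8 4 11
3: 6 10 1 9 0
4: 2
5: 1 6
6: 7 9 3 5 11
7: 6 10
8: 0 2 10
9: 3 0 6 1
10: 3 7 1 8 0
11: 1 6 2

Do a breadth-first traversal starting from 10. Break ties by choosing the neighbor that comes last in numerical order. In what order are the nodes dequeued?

10 -> 8 -> 7 -> 3 -> 1 -> 0 -> 2 -> 6 -> 9 -> 11 -> 5 -> 4

Visit 10; enqueue 8, 7, 3, 1, 0 → queue [8, 7, 3, 1, 0]
Visit 8; enqueue 2 → queue [7, 3, 1, 0, 2]
Visit 7; enqueue 6 → queue [3, 1, 0, 2, 6]
Visit 3; enqueue 9 → queue [1, 0, 2, 6, 9]
Visit 1; enqueue 11, 5 → queue [0, 2, 6, 9, 11, 5]
Visit 0 → queue [2, 6, 9, 11, 5]
Visit 2; enqueue 4 → queue [6, 9, 11, 5, 4]
Visit 6 → queue [9, 11, 5, 4]
Visit 9 → queue [11, 5, 4]
Visit 11 → queue [5, 4]
Visit 5 → queue [4]
Visit 4 → queue []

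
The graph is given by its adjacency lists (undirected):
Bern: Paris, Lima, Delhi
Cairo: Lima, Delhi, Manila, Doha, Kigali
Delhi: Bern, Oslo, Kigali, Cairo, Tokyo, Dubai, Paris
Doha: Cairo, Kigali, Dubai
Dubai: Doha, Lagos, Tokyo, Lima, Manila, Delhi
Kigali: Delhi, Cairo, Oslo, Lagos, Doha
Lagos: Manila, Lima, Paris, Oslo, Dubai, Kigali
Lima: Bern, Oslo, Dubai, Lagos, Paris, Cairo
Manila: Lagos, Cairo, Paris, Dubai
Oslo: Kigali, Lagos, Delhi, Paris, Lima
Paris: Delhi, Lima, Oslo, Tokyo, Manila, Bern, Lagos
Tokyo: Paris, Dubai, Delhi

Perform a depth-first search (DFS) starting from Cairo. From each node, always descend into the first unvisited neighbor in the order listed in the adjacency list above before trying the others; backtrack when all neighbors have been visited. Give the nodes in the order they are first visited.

Visit Cairo
Cairo → Lima
Lima → Bern
Bern → Paris
Paris → Delhi
Delhi → Oslo
Oslo → Kigali
Kigali → Lagos
Lagos → Manila
Manila → Dubai
Dubai → Doha
Dubai → Tokyo

Cairo, Lima, Bern, Paris, Delhi, Oslo, Kigali, Lagos, Manila, Dubai, Doha, Tokyo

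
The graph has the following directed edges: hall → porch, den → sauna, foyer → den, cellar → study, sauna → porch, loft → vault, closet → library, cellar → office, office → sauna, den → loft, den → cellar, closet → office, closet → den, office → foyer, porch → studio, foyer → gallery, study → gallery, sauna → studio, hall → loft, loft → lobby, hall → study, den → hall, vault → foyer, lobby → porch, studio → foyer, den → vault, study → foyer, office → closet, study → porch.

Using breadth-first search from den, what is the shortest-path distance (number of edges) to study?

2

Level 0: den
Level 1: cellar, hall, loft, sauna, vault
Level 2: foyer, lobby, office, porch, studio, study
Level 3: closet, gallery
Level 4: library
study first appears at level 2.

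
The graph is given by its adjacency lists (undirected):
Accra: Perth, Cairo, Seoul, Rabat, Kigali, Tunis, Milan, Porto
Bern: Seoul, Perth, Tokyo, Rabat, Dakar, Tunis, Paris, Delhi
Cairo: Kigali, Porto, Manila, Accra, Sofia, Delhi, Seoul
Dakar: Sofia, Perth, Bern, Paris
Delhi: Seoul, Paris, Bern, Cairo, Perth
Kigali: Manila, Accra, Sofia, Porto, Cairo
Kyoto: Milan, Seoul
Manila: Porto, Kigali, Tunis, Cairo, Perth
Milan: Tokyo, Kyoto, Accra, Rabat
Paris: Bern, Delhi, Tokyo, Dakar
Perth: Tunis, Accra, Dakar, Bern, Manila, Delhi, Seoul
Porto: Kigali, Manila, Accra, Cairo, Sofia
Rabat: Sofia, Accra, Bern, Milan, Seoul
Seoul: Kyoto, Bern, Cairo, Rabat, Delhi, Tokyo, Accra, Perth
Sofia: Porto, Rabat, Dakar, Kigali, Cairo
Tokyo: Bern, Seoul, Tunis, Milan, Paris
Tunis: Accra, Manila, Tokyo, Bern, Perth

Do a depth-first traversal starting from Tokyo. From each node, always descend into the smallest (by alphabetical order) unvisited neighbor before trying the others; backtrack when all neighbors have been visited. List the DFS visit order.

Tokyo, Bern, Dakar, Paris, Delhi, Cairo, Accra, Kigali, Manila, Perth, Seoul, Kyoto, Milan, Rabat, Sofia, Porto, Tunis

Visit Tokyo
Tokyo → Bern
Bern → Dakar
Dakar → Paris
Paris → Delhi
Delhi → Cairo
Cairo → Accra
Accra → Kigali
Kigali → Manila
Manila → Perth
Perth → Seoul
Seoul → Kyoto
Kyoto → Milan
Milan → Rabat
Rabat → Sofia
Sofia → Porto
Perth → Tunis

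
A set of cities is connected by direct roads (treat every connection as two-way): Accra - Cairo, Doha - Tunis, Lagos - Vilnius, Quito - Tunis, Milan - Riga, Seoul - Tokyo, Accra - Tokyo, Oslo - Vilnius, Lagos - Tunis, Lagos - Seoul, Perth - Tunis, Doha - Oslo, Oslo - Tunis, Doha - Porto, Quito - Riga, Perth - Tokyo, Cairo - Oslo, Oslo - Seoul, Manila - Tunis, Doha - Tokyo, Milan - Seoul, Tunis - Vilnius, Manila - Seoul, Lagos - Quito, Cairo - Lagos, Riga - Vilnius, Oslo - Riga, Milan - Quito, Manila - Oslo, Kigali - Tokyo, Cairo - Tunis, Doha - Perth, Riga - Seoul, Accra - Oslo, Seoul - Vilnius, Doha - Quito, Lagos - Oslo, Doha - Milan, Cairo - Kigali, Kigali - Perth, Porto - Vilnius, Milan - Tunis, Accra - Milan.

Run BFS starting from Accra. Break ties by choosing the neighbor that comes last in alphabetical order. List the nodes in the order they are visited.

Visit Accra; enqueue Tokyo, Oslo, Milan, Cairo → queue [Tokyo, Oslo, Milan, Cairo]
Visit Tokyo; enqueue Seoul, Perth, Kigali, Doha → queue [Oslo, Milan, Cairo, Seoul, Perth, Kigali, Doha]
Visit Oslo; enqueue Vilnius, Tunis, Riga, Manila, Lagos → queue [Milan, Cairo, Seoul, Perth, Kigali, Doha, Vilnius, Tunis, Riga, Manila, Lagos]
Visit Milan; enqueue Quito → queue [Cairo, Seoul, Perth, Kigali, Doha, Vilnius, Tunis, Riga, Manila, Lagos, Quito]
Visit Cairo → queue [Seoul, Perth, Kigali, Doha, Vilnius, Tunis, Riga, Manila, Lagos, Quito]
Visit Seoul → queue [Perth, Kigali, Doha, Vilnius, Tunis, Riga, Manila, Lagos, Quito]
Visit Perth → queue [Kigali, Doha, Vilnius, Tunis, Riga, Manila, Lagos, Quito]
Visit Kigali → queue [Doha, Vilnius, Tunis, Riga, Manila, Lagos, Quito]
Visit Doha; enqueue Porto → queue [Vilnius, Tunis, Riga, Manila, Lagos, Quito, Porto]
Visit Vilnius → queue [Tunis, Riga, Manila, Lagos, Quito, Porto]
Visit Tunis → queue [Riga, Manila, Lagos, Quito, Porto]
Visit Riga → queue [Manila, Lagos, Quito, Porto]
Visit Manila → queue [Lagos, Quito, Porto]
Visit Lagos → queue [Quito, Porto]
Visit Quito → queue [Porto]
Visit Porto → queue []

Accra Tokyo Oslo Milan Cairo Seoul Perth Kigali Doha Vilnius Tunis Riga Manila Lagos Quito Porto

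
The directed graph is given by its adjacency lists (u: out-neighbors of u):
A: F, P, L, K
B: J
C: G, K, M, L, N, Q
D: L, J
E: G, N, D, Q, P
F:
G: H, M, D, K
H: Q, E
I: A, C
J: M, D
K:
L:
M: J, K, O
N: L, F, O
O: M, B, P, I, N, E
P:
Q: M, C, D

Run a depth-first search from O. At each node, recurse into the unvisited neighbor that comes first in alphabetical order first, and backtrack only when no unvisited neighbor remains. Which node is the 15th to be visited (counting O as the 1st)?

Visit O
O → B
B → J
J → D
D → L
J → M
M → K
O → E
E → G
G → H
H → Q
Q → C
C → N
N → F
E → P
O → I
I → A

Visit order: O, B, J, D, L, M, K, E, G, H, Q, C, N, F, P, I, A

P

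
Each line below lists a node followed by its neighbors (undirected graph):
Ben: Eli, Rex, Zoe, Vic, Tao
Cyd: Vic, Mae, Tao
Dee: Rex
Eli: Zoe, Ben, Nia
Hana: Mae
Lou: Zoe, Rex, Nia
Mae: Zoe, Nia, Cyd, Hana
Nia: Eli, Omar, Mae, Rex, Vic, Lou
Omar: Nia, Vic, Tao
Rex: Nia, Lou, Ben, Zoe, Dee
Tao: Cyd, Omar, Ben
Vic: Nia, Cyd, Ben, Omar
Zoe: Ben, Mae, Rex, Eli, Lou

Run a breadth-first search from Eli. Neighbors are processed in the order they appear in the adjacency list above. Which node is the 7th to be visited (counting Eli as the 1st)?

Visit Eli; enqueue Zoe, Ben, Nia → queue [Zoe, Ben, Nia]
Visit Zoe; enqueue Mae, Rex, Lou → queue [Ben, Nia, Mae, Rex, Lou]
Visit Ben; enqueue Vic, Tao → queue [Nia, Mae, Rex, Lou, Vic, Tao]
Visit Nia; enqueue Omar → queue [Mae, Rex, Lou, Vic, Tao, Omar]
Visit Mae; enqueue Cyd, Hana → queue [Rex, Lou, Vic, Tao, Omar, Cyd, Hana]
Visit Rex; enqueue Dee → queue [Lou, Vic, Tao, Omar, Cyd, Hana, Dee]
Visit Lou → queue [Vic, Tao, Omar, Cyd, Hana, Dee]
Visit Vic → queue [Tao, Omar, Cyd, Hana, Dee]
Visit Tao → queue [Omar, Cyd, Hana, Dee]
Visit Omar → queue [Cyd, Hana, Dee]
Visit Cyd → queue [Hana, Dee]
Visit Hana → queue [Dee]
Visit Dee → queue []

Visit order: Eli, Zoe, Ben, Nia, Mae, Rex, Lou, Vic, Tao, Omar, Cyd, Hana, Dee

Lou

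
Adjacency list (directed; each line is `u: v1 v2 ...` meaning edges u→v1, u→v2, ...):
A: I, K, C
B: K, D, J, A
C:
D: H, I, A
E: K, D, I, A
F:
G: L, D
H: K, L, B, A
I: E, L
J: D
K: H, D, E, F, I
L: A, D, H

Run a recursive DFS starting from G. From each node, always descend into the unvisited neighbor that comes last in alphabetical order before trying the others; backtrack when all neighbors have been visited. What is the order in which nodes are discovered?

G L H K I E D A C F B J

Visit G
G → L
L → H
H → K
K → I
I → E
E → D
D → A
A → C
K → F
H → B
B → J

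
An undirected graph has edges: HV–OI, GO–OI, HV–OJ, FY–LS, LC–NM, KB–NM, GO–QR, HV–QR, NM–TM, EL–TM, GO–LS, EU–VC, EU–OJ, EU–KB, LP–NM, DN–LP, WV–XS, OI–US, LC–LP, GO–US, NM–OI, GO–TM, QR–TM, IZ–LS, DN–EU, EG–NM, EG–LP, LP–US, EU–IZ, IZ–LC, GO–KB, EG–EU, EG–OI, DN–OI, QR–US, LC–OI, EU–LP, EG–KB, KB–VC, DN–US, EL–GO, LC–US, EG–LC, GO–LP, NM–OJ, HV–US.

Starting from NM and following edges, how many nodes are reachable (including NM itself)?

BFS from NM visits: NM, EG, KB, LC, LP, OI, OJ, TM, EU, GO, VC, IZ, US, DN, HV, EL, QR, LS, FY
Reachable nodes: 19 of 21 total.

19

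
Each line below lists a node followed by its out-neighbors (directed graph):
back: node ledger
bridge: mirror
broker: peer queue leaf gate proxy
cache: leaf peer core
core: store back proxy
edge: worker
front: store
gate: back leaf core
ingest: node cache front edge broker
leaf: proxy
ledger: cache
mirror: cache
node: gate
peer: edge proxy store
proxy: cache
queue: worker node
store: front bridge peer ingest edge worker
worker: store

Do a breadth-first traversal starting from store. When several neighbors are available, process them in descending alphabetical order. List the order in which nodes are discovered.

Visit store; enqueue worker, peer, ingest, front, edge, bridge → queue [worker, peer, ingest, front, edge, bridge]
Visit worker → queue [peer, ingest, front, edge, bridge]
Visit peer; enqueue proxy → queue [ingest, front, edge, bridge, proxy]
Visit ingest; enqueue node, cache, broker → queue [front, edge, bridge, proxy, node, cache, broker]
Visit front → queue [edge, bridge, proxy, node, cache, broker]
Visit edge → queue [bridge, proxy, node, cache, broker]
Visit bridge; enqueue mirror → queue [proxy, node, cache, broker, mirror]
Visit proxy → queue [node, cache, broker, mirror]
Visit node; enqueue gate → queue [cache, broker, mirror, gate]
Visit cache; enqueue leaf, core → queue [broker, mirror, gate, leaf, core]
Visit broker; enqueue queue → queue [mirror, gate, leaf, core, queue]
Visit mirror → queue [gate, leaf, core, queue]
Visit gate; enqueue back → queue [leaf, core, queue, back]
Visit leaf → queue [core, queue, back]
Visit core → queue [queue, back]
Visit queue → queue [back]
Visit back; enqueue ledger → queue [ledger]
Visit ledger → queue []

store → worker → peer → ingest → front → edge → bridge → proxy → node → cache → broker → mirror → gate → leaf → core → queue → back → ledger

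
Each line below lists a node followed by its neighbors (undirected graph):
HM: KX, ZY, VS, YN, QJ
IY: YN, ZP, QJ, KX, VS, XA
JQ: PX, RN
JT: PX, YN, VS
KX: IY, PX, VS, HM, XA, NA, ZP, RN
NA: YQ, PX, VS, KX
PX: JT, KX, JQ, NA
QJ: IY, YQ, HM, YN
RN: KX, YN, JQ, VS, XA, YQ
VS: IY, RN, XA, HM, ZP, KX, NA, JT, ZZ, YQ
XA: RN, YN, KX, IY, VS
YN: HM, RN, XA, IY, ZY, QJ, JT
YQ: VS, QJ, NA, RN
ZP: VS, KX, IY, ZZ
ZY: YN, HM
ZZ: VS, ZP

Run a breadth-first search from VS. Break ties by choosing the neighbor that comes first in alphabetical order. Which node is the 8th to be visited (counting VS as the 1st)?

Visit VS; enqueue HM, IY, JT, KX, NA, RN, XA, YQ, ZP, ZZ → queue [HM, IY, JT, KX, NA, RN, XA, YQ, ZP, ZZ]
Visit HM; enqueue QJ, YN, ZY → queue [IY, JT, KX, NA, RN, XA, YQ, ZP, ZZ, QJ, YN, ZY]
Visit IY → queue [JT, KX, NA, RN, XA, YQ, ZP, ZZ, QJ, YN, ZY]
Visit JT; enqueue PX → queue [KX, NA, RN, XA, YQ, ZP, ZZ, QJ, YN, ZY, PX]
Visit KX → queue [NA, RN, XA, YQ, ZP, ZZ, QJ, YN, ZY, PX]
Visit NA → queue [RN, XA, YQ, ZP, ZZ, QJ, YN, ZY, PX]
Visit RN; enqueue JQ → queue [XA, YQ, ZP, ZZ, QJ, YN, ZY, PX, JQ]
Visit XA → queue [YQ, ZP, ZZ, QJ, YN, ZY, PX, JQ]
Visit YQ → queue [ZP, ZZ, QJ, YN, ZY, PX, JQ]
Visit ZP → queue [ZZ, QJ, YN, ZY, PX, JQ]
Visit ZZ → queue [QJ, YN, ZY, PX, JQ]
Visit QJ → queue [YN, ZY, PX, JQ]
Visit YN → queue [ZY, PX, JQ]
Visit ZY → queue [PX, JQ]
Visit PX → queue [JQ]
Visit JQ → queue []

Visit order: VS, HM, IY, JT, KX, NA, RN, XA, YQ, ZP, ZZ, QJ, YN, ZY, PX, JQ

XA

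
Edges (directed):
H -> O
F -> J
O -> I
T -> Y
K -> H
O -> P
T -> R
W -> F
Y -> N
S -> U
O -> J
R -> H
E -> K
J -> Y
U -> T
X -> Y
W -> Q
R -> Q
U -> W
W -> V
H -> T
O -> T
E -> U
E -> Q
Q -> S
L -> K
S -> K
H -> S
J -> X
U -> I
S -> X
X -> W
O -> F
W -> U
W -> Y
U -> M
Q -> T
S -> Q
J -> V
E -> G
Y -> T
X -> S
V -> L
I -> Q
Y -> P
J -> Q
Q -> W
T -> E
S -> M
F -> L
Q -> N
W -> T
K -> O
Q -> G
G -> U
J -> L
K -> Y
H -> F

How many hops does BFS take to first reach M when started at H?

2

Level 0: H
Level 1: F, O, S, T
Level 2: E, I, J, K, L, M, P, Q, R, U, X, Y
Level 3: G, N, V, W
M first appears at level 2.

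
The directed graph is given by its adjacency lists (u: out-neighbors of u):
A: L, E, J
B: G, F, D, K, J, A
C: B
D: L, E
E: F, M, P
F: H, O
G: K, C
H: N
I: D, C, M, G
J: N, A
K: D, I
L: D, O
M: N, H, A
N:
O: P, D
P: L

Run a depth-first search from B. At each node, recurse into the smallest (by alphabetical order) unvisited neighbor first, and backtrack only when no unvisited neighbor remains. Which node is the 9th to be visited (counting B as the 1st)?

L

Visit B
B → A
A → E
E → F
F → H
H → N
F → O
O → D
D → L
O → P
E → M
A → J
B → G
G → C
G → K
K → I

Visit order: B, A, E, F, H, N, O, D, L, P, M, J, G, C, K, I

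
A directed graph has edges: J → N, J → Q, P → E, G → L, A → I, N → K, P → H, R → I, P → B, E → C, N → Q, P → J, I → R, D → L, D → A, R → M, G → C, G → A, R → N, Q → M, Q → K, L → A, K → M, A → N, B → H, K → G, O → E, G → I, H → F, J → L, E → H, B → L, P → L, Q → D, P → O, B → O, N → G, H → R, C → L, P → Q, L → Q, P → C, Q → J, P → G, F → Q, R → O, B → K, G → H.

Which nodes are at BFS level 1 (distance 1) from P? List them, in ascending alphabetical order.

Level 0: P
Level 1: B, C, E, G, H, J, L, O, Q
Level 2: A, D, F, I, K, M, N, R

B, C, E, G, H, J, L, O, Q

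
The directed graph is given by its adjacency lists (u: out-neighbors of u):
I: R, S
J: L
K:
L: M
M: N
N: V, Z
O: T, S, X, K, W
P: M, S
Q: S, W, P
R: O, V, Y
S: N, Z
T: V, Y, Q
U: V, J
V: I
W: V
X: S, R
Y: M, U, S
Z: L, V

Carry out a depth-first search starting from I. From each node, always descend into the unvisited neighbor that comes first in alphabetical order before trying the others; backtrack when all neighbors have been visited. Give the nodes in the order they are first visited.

I R O K S N V Z L M T Q P W Y U J X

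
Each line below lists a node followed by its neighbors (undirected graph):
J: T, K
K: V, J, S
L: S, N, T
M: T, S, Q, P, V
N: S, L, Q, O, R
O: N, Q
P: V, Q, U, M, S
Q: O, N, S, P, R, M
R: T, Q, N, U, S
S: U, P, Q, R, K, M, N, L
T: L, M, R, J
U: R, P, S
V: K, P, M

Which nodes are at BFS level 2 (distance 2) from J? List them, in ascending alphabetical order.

L, M, R, S, V

Level 0: J
Level 1: K, T
Level 2: L, M, R, S, V
Level 3: N, P, Q, U
Level 4: O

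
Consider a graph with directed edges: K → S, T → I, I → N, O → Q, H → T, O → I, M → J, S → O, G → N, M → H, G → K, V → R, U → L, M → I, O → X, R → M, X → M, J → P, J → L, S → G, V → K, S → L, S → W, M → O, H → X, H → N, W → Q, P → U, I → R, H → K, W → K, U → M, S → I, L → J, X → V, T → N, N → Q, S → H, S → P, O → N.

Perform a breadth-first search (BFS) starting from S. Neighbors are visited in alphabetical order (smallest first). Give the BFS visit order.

Visit S; enqueue G, H, I, L, O, P, W → queue [G, H, I, L, O, P, W]
Visit G; enqueue K, N → queue [H, I, L, O, P, W, K, N]
Visit H; enqueue T, X → queue [I, L, O, P, W, K, N, T, X]
Visit I; enqueue R → queue [L, O, P, W, K, N, T, X, R]
Visit L; enqueue J → queue [O, P, W, K, N, T, X, R, J]
Visit O; enqueue Q → queue [P, W, K, N, T, X, R, J, Q]
Visit P; enqueue U → queue [W, K, N, T, X, R, J, Q, U]
Visit W → queue [K, N, T, X, R, J, Q, U]
Visit K → queue [N, T, X, R, J, Q, U]
Visit N → queue [T, X, R, J, Q, U]
Visit T → queue [X, R, J, Q, U]
Visit X; enqueue M, V → queue [R, J, Q, U, M, V]
Visit R → queue [J, Q, U, M, V]
Visit J → queue [Q, U, M, V]
Visit Q → queue [U, M, V]
Visit U → queue [M, V]
Visit M → queue [V]
Visit V → queue []

S -> G -> H -> I -> L -> O -> P -> W -> K -> N -> T -> X -> R -> J -> Q -> U -> M -> V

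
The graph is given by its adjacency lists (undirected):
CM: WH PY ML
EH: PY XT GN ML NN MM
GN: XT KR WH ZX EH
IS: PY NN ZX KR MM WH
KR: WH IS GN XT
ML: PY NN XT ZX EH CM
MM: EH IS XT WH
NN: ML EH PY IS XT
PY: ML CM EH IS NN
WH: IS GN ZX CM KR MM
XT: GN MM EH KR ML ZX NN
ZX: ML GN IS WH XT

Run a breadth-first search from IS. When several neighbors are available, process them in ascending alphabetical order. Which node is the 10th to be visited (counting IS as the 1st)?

EH

Visit IS; enqueue KR, MM, NN, PY, WH, ZX → queue [KR, MM, NN, PY, WH, ZX]
Visit KR; enqueue GN, XT → queue [MM, NN, PY, WH, ZX, GN, XT]
Visit MM; enqueue EH → queue [NN, PY, WH, ZX, GN, XT, EH]
Visit NN; enqueue ML → queue [PY, WH, ZX, GN, XT, EH, ML]
Visit PY; enqueue CM → queue [WH, ZX, GN, XT, EH, ML, CM]
Visit WH → queue [ZX, GN, XT, EH, ML, CM]
Visit ZX → queue [GN, XT, EH, ML, CM]
Visit GN → queue [XT, EH, ML, CM]
Visit XT → queue [EH, ML, CM]
Visit EH → queue [ML, CM]
Visit ML → queue [CM]
Visit CM → queue []

Visit order: IS, KR, MM, NN, PY, WH, ZX, GN, XT, EH, ML, CM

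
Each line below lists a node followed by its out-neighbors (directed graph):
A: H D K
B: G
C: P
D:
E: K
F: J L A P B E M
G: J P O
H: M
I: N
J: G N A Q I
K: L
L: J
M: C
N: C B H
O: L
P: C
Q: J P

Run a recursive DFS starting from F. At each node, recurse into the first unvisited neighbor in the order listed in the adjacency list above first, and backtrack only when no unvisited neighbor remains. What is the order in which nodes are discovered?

Visit F
F → J
J → G
G → P
P → C
G → O
O → L
J → N
N → B
N → H
H → M
J → A
A → D
A → K
J → Q
J → I
F → E

F → J → G → P → C → O → L → N → B → H → M → A → D → K → Q → I → E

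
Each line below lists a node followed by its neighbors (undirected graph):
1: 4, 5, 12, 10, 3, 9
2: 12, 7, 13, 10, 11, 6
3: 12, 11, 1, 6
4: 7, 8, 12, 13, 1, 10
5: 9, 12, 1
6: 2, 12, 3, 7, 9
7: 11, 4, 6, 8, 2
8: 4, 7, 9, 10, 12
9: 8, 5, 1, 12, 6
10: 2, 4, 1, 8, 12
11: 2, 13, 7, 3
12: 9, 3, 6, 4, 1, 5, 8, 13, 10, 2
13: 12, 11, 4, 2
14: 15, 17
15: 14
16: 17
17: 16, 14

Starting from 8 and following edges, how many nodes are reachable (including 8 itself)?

13

BFS from 8 visits: 8, 4, 7, 9, 10, 12, 1, 13, 2, 6, 11, 5, 3
Reachable nodes: 13 of 17 total.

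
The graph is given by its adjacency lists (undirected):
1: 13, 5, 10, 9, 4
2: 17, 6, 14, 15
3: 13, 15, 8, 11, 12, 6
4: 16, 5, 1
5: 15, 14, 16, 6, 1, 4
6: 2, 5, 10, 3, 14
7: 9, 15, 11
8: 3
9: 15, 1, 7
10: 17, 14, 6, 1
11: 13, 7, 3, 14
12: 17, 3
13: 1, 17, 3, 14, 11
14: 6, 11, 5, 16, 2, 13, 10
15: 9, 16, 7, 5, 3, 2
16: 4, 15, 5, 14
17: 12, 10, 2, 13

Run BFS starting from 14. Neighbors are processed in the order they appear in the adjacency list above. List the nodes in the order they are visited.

Visit 14; enqueue 6, 11, 5, 16, 2, 13, 10 → queue [6, 11, 5, 16, 2, 13, 10]
Visit 6; enqueue 3 → queue [11, 5, 16, 2, 13, 10, 3]
Visit 11; enqueue 7 → queue [5, 16, 2, 13, 10, 3, 7]
Visit 5; enqueue 15, 1, 4 → queue [16, 2, 13, 10, 3, 7, 15, 1, 4]
Visit 16 → queue [2, 13, 10, 3, 7, 15, 1, 4]
Visit 2; enqueue 17 → queue [13, 10, 3, 7, 15, 1, 4, 17]
Visit 13 → queue [10, 3, 7, 15, 1, 4, 17]
Visit 10 → queue [3, 7, 15, 1, 4, 17]
Visit 3; enqueue 8, 12 → queue [7, 15, 1, 4, 17, 8, 12]
Visit 7; enqueue 9 → queue [15, 1, 4, 17, 8, 12, 9]
Visit 15 → queue [1, 4, 17, 8, 12, 9]
Visit 1 → queue [4, 17, 8, 12, 9]
Visit 4 → queue [17, 8, 12, 9]
Visit 17 → queue [8, 12, 9]
Visit 8 → queue [12, 9]
Visit 12 → queue [9]
Visit 9 → queue []

14, 6, 11, 5, 16, 2, 13, 10, 3, 7, 15, 1, 4, 17, 8, 12, 9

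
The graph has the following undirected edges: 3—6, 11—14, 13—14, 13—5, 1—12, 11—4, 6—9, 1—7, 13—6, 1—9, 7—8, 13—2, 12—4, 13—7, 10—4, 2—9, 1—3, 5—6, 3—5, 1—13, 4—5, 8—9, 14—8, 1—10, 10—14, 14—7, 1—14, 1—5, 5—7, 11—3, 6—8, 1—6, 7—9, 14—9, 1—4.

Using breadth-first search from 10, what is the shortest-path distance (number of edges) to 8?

2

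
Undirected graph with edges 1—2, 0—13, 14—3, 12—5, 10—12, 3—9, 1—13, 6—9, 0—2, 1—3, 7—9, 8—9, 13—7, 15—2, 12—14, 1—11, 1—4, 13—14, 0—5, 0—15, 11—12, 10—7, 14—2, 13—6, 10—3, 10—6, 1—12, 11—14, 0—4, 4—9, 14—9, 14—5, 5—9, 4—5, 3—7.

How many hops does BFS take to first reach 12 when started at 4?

Level 0: 4
Level 1: 0, 1, 5, 9
Level 2: 2, 3, 6, 7, 8, 11, 12, 13, 14, 15
Level 3: 10
12 first appears at level 2.

2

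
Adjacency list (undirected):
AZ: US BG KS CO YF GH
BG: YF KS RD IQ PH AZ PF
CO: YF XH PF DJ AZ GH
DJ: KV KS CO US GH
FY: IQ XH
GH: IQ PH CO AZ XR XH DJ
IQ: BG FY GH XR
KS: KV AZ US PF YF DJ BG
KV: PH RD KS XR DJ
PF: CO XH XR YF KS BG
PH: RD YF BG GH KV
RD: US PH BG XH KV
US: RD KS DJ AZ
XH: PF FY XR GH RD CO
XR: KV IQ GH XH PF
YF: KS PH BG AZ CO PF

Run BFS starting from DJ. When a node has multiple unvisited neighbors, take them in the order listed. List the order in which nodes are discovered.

DJ → KV → KS → CO → US → GH → PH → RD → XR → AZ → PF → YF → BG → XH → IQ → FY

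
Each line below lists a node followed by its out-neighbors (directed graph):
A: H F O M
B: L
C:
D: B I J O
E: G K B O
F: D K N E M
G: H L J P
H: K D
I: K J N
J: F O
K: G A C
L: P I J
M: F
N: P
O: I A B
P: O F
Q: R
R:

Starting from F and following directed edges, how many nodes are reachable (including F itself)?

16

BFS from F visits: F, D, E, K, M, N, B, I, J, O, G, A, C, P, L, H
Reachable nodes: 16 of 18 total.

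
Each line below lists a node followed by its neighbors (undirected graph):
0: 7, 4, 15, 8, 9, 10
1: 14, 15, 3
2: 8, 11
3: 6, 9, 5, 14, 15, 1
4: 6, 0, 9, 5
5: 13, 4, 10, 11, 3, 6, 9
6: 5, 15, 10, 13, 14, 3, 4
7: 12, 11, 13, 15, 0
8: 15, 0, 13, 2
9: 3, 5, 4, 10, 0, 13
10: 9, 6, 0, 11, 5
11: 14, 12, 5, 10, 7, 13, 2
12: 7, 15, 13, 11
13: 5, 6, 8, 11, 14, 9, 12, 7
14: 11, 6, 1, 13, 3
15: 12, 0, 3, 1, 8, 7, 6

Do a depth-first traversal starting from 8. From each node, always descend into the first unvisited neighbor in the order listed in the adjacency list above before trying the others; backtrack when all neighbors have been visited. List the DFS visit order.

Visit 8
8 → 15
15 → 12
12 → 7
7 → 11
11 → 14
14 → 6
6 → 5
5 → 13
13 → 9
9 → 3
3 → 1
9 → 4
4 → 0
0 → 10
11 → 2

8, 15, 12, 7, 11, 14, 6, 5, 13, 9, 3, 1, 4, 0, 10, 2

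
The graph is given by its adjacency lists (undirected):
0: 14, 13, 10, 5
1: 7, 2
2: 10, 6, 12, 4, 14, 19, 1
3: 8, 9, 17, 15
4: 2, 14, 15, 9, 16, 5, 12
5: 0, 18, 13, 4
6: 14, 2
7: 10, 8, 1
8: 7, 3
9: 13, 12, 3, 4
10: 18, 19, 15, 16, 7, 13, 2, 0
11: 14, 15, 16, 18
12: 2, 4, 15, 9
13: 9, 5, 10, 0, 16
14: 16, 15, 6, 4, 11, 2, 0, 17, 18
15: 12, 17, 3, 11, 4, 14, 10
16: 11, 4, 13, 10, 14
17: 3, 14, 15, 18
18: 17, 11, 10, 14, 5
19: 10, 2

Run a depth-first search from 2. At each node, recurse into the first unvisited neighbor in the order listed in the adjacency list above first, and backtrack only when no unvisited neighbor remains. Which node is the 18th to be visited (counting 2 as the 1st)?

4

Visit 2
2 → 10
10 → 18
18 → 17
17 → 3
3 → 8
8 → 7
7 → 1
3 → 9
9 → 13
13 → 5
5 → 0
0 → 14
14 → 16
16 → 11
11 → 15
15 → 12
12 → 4
14 → 6
10 → 19

Visit order: 2, 10, 18, 17, 3, 8, 7, 1, 9, 13, 5, 0, 14, 16, 11, 15, 12, 4, 6, 19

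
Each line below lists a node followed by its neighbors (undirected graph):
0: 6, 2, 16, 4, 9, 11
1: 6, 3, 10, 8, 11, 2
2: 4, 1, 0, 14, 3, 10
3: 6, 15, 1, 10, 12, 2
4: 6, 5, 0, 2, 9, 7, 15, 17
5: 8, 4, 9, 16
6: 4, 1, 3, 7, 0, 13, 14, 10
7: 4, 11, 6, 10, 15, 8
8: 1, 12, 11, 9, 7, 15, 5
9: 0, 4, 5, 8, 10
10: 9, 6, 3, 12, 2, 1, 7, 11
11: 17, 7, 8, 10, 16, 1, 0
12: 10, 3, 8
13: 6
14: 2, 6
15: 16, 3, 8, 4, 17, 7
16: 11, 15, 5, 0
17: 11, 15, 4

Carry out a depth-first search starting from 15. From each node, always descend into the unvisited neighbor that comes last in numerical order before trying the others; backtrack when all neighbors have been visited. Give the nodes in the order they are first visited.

15 17 11 16 5 9 10 12 8 7 6 14 2 4 0 3 1 13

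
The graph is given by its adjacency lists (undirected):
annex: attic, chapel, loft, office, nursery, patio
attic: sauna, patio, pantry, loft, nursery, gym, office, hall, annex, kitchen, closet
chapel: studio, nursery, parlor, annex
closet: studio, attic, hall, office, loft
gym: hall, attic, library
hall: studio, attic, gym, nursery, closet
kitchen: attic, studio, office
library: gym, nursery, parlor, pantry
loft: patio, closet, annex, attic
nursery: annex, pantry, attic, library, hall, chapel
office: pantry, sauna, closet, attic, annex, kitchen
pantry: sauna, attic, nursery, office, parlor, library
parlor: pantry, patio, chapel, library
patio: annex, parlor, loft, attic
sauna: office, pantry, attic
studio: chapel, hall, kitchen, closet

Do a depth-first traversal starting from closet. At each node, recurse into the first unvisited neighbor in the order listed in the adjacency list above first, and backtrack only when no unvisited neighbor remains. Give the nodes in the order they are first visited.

Visit closet
closet → studio
studio → chapel
chapel → nursery
nursery → annex
annex → attic
attic → sauna
sauna → office
office → pantry
pantry → parlor
parlor → patio
patio → loft
parlor → library
library → gym
gym → hall
office → kitchen

closet studio chapel nursery annex attic sauna office pantry parlor patio loft library gym hall kitchen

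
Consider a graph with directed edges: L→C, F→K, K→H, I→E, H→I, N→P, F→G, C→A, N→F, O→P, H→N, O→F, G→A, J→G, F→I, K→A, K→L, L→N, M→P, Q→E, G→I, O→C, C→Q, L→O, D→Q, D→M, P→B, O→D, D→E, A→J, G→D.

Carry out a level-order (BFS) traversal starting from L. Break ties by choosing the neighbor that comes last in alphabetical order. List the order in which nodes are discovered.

L, O, N, C, P, F, D, Q, A, B, K, I, G, M, E, J, H

Visit L; enqueue O, N, C → queue [O, N, C]
Visit O; enqueue P, F, D → queue [N, C, P, F, D]
Visit N → queue [C, P, F, D]
Visit C; enqueue Q, A → queue [P, F, D, Q, A]
Visit P; enqueue B → queue [F, D, Q, A, B]
Visit F; enqueue K, I, G → queue [D, Q, A, B, K, I, G]
Visit D; enqueue M, E → queue [Q, A, B, K, I, G, M, E]
Visit Q → queue [A, B, K, I, G, M, E]
Visit A; enqueue J → queue [B, K, I, G, M, E, J]
Visit B → queue [K, I, G, M, E, J]
Visit K; enqueue H → queue [I, G, M, E, J, H]
Visit I → queue [G, M, E, J, H]
Visit G → queue [M, E, J, H]
Visit M → queue [E, J, H]
Visit E → queue [J, H]
Visit J → queue [H]
Visit H → queue []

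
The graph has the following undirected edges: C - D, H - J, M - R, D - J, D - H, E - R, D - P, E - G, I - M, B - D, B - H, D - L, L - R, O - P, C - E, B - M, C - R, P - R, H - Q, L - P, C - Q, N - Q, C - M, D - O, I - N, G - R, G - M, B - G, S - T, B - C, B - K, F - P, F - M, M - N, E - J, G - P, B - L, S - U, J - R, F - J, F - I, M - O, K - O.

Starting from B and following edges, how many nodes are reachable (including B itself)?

BFS from B visits: B, M, L, K, H, G, D, C, R, O, N, I, F, P, Q, J, E
Reachable nodes: 17 of 20 total.

17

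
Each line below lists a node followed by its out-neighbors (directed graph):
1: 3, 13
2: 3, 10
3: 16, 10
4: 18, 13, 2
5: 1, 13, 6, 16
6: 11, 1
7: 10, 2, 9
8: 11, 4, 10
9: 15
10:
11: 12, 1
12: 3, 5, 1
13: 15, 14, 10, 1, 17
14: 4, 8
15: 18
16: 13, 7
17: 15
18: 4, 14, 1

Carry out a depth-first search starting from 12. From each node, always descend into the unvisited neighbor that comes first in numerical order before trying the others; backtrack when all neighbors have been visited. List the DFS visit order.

12, 1, 3, 10, 16, 7, 2, 9, 15, 18, 4, 13, 14, 8, 11, 17, 5, 6

Visit 12
12 → 1
1 → 3
3 → 10
3 → 16
16 → 7
7 → 2
7 → 9
9 → 15
15 → 18
18 → 4
4 → 13
13 → 14
14 → 8
8 → 11
13 → 17
12 → 5
5 → 6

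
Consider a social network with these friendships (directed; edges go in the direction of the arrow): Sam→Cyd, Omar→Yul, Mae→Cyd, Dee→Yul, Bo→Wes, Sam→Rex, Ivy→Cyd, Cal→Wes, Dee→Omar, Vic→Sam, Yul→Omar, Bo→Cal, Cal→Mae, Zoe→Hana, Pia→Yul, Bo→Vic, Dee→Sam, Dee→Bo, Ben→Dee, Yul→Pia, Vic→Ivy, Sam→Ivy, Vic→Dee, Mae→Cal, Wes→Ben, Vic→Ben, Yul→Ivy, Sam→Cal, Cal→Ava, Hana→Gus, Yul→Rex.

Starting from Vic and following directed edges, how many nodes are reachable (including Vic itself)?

15

BFS from Vic visits: Vic, Sam, Ivy, Dee, Ben, Rex, Cyd, Cal, Yul, Omar, Bo, Wes, Mae, Ava, Pia
Reachable nodes: 15 of 18 total.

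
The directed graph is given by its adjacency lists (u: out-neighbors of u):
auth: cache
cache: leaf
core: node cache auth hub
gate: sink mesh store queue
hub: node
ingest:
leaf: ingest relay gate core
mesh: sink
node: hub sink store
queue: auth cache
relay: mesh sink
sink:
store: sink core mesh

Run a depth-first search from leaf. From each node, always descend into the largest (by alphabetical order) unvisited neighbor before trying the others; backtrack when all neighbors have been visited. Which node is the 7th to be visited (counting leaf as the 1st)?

Visit leaf
leaf → relay
relay → sink
relay → mesh
leaf → ingest
leaf → gate
gate → store
store → core
core → node
node → hub
core → cache
core → auth
gate → queue

Visit order: leaf, relay, sink, mesh, ingest, gate, store, core, node, hub, cache, auth, queue

store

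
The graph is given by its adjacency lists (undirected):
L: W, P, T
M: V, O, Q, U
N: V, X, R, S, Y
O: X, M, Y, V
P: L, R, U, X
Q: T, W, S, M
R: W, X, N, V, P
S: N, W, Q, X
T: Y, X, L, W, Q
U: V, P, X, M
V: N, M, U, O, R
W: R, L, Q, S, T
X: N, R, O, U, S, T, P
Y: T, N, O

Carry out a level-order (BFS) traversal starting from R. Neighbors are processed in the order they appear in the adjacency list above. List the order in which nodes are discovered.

Visit R; enqueue W, X, N, V, P → queue [W, X, N, V, P]
Visit W; enqueue L, Q, S, T → queue [X, N, V, P, L, Q, S, T]
Visit X; enqueue O, U → queue [N, V, P, L, Q, S, T, O, U]
Visit N; enqueue Y → queue [V, P, L, Q, S, T, O, U, Y]
Visit V; enqueue M → queue [P, L, Q, S, T, O, U, Y, M]
Visit P → queue [L, Q, S, T, O, U, Y, M]
Visit L → queue [Q, S, T, O, U, Y, M]
Visit Q → queue [S, T, O, U, Y, M]
Visit S → queue [T, O, U, Y, M]
Visit T → queue [O, U, Y, M]
Visit O → queue [U, Y, M]
Visit U → queue [Y, M]
Visit Y → queue [M]
Visit M → queue []

R → W → X → N → V → P → L → Q → S → T → O → U → Y → M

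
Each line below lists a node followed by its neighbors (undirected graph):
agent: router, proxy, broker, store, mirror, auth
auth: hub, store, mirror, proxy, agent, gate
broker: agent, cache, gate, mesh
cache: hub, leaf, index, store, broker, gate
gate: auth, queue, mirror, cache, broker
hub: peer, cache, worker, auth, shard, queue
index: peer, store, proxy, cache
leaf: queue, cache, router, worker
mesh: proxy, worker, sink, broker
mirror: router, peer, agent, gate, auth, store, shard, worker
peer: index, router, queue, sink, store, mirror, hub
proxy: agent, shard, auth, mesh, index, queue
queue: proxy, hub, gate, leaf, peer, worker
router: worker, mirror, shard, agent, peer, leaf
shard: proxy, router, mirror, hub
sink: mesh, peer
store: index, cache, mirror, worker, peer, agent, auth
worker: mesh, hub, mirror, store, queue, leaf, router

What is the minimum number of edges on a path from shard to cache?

Level 0: shard
Level 1: hub, mirror, proxy, router
Level 2: agent, auth, cache, gate, index, leaf, mesh, peer, queue, store, worker
Level 3: broker, sink
cache first appears at level 2.

2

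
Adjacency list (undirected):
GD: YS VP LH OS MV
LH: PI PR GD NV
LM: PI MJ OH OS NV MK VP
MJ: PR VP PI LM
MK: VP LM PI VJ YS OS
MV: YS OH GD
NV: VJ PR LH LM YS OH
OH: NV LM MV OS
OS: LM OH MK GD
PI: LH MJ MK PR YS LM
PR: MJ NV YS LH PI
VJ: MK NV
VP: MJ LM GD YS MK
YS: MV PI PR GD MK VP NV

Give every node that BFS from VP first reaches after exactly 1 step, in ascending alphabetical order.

GD, LM, MJ, MK, YS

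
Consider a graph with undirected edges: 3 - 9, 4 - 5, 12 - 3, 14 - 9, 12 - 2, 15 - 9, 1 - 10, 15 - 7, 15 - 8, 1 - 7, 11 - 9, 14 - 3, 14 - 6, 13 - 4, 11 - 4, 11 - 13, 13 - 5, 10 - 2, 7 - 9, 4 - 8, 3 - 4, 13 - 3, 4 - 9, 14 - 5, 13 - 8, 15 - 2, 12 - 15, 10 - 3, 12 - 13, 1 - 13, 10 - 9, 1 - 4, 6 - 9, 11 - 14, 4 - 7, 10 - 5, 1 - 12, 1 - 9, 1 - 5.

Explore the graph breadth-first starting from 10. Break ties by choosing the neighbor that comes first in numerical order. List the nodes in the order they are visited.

10, 1, 2, 3, 5, 9, 4, 7, 12, 13, 15, 14, 6, 11, 8

Visit 10; enqueue 1, 2, 3, 5, 9 → queue [1, 2, 3, 5, 9]
Visit 1; enqueue 4, 7, 12, 13 → queue [2, 3, 5, 9, 4, 7, 12, 13]
Visit 2; enqueue 15 → queue [3, 5, 9, 4, 7, 12, 13, 15]
Visit 3; enqueue 14 → queue [5, 9, 4, 7, 12, 13, 15, 14]
Visit 5 → queue [9, 4, 7, 12, 13, 15, 14]
Visit 9; enqueue 6, 11 → queue [4, 7, 12, 13, 15, 14, 6, 11]
Visit 4; enqueue 8 → queue [7, 12, 13, 15, 14, 6, 11, 8]
Visit 7 → queue [12, 13, 15, 14, 6, 11, 8]
Visit 12 → queue [13, 15, 14, 6, 11, 8]
Visit 13 → queue [15, 14, 6, 11, 8]
Visit 15 → queue [14, 6, 11, 8]
Visit 14 → queue [6, 11, 8]
Visit 6 → queue [11, 8]
Visit 11 → queue [8]
Visit 8 → queue []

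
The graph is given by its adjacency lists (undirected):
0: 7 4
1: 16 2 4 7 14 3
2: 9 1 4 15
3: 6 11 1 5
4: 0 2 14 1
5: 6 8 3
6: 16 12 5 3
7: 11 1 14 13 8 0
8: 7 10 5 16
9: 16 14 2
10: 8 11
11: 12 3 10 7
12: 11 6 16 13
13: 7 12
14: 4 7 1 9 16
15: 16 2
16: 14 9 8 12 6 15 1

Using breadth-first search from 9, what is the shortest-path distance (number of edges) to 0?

3

Level 0: 9
Level 1: 2, 14, 16
Level 2: 1, 4, 6, 7, 8, 12, 15
Level 3: 0, 3, 5, 10, 11, 13
0 first appears at level 3.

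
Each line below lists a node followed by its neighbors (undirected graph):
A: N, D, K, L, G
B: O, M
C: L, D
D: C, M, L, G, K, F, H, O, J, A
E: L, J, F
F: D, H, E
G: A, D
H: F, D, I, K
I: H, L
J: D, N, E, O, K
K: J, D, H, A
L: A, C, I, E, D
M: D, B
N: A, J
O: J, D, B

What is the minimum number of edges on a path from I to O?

Level 0: I
Level 1: H, L
Level 2: A, C, D, E, F, K
Level 3: G, J, M, N, O
Level 4: B
O first appears at level 3.

3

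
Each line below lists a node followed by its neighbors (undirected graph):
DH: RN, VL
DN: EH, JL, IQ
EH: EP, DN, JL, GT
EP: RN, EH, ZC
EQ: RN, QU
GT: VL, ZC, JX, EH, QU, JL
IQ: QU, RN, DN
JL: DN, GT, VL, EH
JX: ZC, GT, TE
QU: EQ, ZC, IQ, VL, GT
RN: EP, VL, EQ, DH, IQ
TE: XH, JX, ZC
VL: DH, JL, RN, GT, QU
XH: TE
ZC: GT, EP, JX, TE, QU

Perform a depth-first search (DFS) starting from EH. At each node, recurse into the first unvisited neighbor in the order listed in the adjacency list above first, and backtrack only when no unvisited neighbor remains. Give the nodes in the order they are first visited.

EH, EP, RN, VL, DH, JL, DN, IQ, QU, EQ, ZC, GT, JX, TE, XH

Visit EH
EH → EP
EP → RN
RN → VL
VL → DH
VL → JL
JL → DN
DN → IQ
IQ → QU
QU → EQ
QU → ZC
ZC → GT
GT → JX
JX → TE
TE → XH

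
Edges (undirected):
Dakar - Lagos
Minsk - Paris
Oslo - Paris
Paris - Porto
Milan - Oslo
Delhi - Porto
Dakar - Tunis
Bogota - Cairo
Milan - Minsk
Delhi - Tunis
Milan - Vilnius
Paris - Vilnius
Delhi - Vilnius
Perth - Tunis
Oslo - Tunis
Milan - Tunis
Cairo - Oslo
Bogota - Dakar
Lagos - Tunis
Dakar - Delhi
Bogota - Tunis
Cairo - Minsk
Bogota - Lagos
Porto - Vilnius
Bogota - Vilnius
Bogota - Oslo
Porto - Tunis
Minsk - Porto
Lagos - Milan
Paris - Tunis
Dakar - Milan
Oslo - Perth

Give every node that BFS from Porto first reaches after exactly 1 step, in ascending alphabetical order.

Level 0: Porto
Level 1: Delhi, Minsk, Paris, Tunis, Vilnius
Level 2: Bogota, Cairo, Dakar, Lagos, Milan, Oslo, Perth

Delhi, Minsk, Paris, Tunis, Vilnius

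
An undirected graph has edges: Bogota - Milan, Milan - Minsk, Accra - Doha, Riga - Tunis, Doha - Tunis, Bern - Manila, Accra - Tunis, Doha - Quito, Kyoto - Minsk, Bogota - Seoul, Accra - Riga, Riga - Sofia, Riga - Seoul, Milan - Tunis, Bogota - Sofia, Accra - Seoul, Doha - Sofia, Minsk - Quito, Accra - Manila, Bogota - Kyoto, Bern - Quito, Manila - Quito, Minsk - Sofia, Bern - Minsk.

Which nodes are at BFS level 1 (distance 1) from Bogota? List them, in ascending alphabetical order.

Kyoto, Milan, Seoul, Sofia

Level 0: Bogota
Level 1: Kyoto, Milan, Seoul, Sofia
Level 2: Accra, Doha, Minsk, Riga, Tunis
Level 3: Bern, Manila, Quito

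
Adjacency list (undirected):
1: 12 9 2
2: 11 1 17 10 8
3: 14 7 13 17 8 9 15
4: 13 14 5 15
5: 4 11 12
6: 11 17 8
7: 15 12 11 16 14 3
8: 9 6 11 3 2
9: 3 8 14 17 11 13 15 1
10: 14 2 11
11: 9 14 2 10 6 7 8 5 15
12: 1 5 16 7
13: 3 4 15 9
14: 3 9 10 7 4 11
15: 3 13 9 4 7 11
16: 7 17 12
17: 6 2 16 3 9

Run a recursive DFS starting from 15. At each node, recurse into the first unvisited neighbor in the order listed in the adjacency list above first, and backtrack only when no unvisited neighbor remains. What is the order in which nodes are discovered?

Visit 15
15 → 3
3 → 14
14 → 9
9 → 8
8 → 6
6 → 11
11 → 2
2 → 1
1 → 12
12 → 5
5 → 4
4 → 13
12 → 16
16 → 7
16 → 17
2 → 10

15 3 14 9 8 6 11 2 1 12 5 4 13 16 7 17 10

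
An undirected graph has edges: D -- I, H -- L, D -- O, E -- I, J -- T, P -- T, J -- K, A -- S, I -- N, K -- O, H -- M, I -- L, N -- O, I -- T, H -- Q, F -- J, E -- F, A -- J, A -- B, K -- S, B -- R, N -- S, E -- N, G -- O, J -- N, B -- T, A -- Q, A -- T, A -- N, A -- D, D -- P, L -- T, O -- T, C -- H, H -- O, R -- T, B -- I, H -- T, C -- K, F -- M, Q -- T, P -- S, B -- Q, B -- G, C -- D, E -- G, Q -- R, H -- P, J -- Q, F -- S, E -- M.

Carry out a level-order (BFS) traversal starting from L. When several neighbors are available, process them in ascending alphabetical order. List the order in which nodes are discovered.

Visit L; enqueue H, I, T → queue [H, I, T]
Visit H; enqueue C, M, O, P, Q → queue [I, T, C, M, O, P, Q]
Visit I; enqueue B, D, E, N → queue [T, C, M, O, P, Q, B, D, E, N]
Visit T; enqueue A, J, R → queue [C, M, O, P, Q, B, D, E, N, A, J, R]
Visit C; enqueue K → queue [M, O, P, Q, B, D, E, N, A, J, R, K]
Visit M; enqueue F → queue [O, P, Q, B, D, E, N, A, J, R, K, F]
Visit O; enqueue G → queue [P, Q, B, D, E, N, A, J, R, K, F, G]
Visit P; enqueue S → queue [Q, B, D, E, N, A, J, R, K, F, G, S]
Visit Q → queue [B, D, E, N, A, J, R, K, F, G, S]
Visit B → queue [D, E, N, A, J, R, K, F, G, S]
Visit D → queue [E, N, A, J, R, K, F, G, S]
Visit E → queue [N, A, J, R, K, F, G, S]
Visit N → queue [A, J, R, K, F, G, S]
Visit A → queue [J, R, K, F, G, S]
Visit J → queue [R, K, F, G, S]
Visit R → queue [K, F, G, S]
Visit K → queue [F, G, S]
Visit F → queue [G, S]
Visit G → queue [S]
Visit S → queue []

L → H → I → T → C → M → O → P → Q → B → D → E → N → A → J → R → K → F → G → S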